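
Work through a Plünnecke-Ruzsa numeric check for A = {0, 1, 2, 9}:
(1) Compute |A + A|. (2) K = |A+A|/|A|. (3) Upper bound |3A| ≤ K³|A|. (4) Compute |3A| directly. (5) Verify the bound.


|A| = 4.
Step 1: Compute A + A by enumerating all 16 pairs.
A + A = {0, 1, 2, 3, 4, 9, 10, 11, 18}, so |A + A| = 9.
Step 2: Doubling constant K = |A + A|/|A| = 9/4 = 9/4 ≈ 2.2500.
Step 3: Plünnecke-Ruzsa gives |3A| ≤ K³·|A| = (2.2500)³ · 4 ≈ 45.5625.
Step 4: Compute 3A = A + A + A directly by enumerating all triples (a,b,c) ∈ A³; |3A| = 16.
Step 5: Check 16 ≤ 45.5625? Yes ✓.

K = 9/4, Plünnecke-Ruzsa bound K³|A| ≈ 45.5625, |3A| = 16, inequality holds.


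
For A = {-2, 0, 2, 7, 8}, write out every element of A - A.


A - A = {a - a' : a, a' ∈ A}.
Compute a - a' for each ordered pair (a, a'):
a = -2: -2--2=0, -2-0=-2, -2-2=-4, -2-7=-9, -2-8=-10
a = 0: 0--2=2, 0-0=0, 0-2=-2, 0-7=-7, 0-8=-8
a = 2: 2--2=4, 2-0=2, 2-2=0, 2-7=-5, 2-8=-6
a = 7: 7--2=9, 7-0=7, 7-2=5, 7-7=0, 7-8=-1
a = 8: 8--2=10, 8-0=8, 8-2=6, 8-7=1, 8-8=0
Collecting distinct values (and noting 0 appears from a-a):
A - A = {-10, -9, -8, -7, -6, -5, -4, -2, -1, 0, 1, 2, 4, 5, 6, 7, 8, 9, 10}
|A - A| = 19

A - A = {-10, -9, -8, -7, -6, -5, -4, -2, -1, 0, 1, 2, 4, 5, 6, 7, 8, 9, 10}


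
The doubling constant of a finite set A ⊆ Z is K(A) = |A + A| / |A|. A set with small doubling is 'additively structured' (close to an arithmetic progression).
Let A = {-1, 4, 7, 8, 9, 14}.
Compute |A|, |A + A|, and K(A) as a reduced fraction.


|A| = 6.
Compute A + A by enumerating all 36 pairs.
A + A = {-2, 3, 6, 7, 8, 11, 12, 13, 14, 15, 16, 17, 18, 21, 22, 23, 28}, so |A + A| = 17.
K = |A + A| / |A| = 17/6 (already in lowest terms) ≈ 2.8333.
Reference: AP of size 6 gives K = 11/6 ≈ 1.8333; a fully generic set of size 6 gives K ≈ 3.5000.

|A| = 6, |A + A| = 17, K = 17/6.


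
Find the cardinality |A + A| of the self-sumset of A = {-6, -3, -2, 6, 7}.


A + A = {a + a' : a, a' ∈ A}; |A| = 5.
General bounds: 2|A| - 1 ≤ |A + A| ≤ |A|(|A|+1)/2, i.e. 9 ≤ |A + A| ≤ 15.
Lower bound 2|A|-1 is attained iff A is an arithmetic progression.
Enumerate sums a + a' for a ≤ a' (symmetric, so this suffices):
a = -6: -6+-6=-12, -6+-3=-9, -6+-2=-8, -6+6=0, -6+7=1
a = -3: -3+-3=-6, -3+-2=-5, -3+6=3, -3+7=4
a = -2: -2+-2=-4, -2+6=4, -2+7=5
a = 6: 6+6=12, 6+7=13
a = 7: 7+7=14
Distinct sums: {-12, -9, -8, -6, -5, -4, 0, 1, 3, 4, 5, 12, 13, 14}
|A + A| = 14

|A + A| = 14


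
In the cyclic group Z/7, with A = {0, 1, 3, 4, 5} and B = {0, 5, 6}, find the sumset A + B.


Work in Z/7Z: reduce every sum a + b modulo 7.
Enumerate all 15 pairs:
a = 0: 0+0=0, 0+5=5, 0+6=6
a = 1: 1+0=1, 1+5=6, 1+6=0
a = 3: 3+0=3, 3+5=1, 3+6=2
a = 4: 4+0=4, 4+5=2, 4+6=3
a = 5: 5+0=5, 5+5=3, 5+6=4
Distinct residues collected: {0, 1, 2, 3, 4, 5, 6}
|A + B| = 7 (out of 7 total residues).

A + B = {0, 1, 2, 3, 4, 5, 6}


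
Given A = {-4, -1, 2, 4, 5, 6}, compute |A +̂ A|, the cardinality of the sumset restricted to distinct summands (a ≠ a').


Restricted sumset: A +̂ A = {a + a' : a ∈ A, a' ∈ A, a ≠ a'}.
Equivalently, take A + A and drop any sum 2a that is achievable ONLY as a + a for a ∈ A (i.e. sums representable only with equal summands).
Enumerate pairs (a, a') with a < a' (symmetric, so each unordered pair gives one sum; this covers all a ≠ a'):
  -4 + -1 = -5
  -4 + 2 = -2
  -4 + 4 = 0
  -4 + 5 = 1
  -4 + 6 = 2
  -1 + 2 = 1
  -1 + 4 = 3
  -1 + 5 = 4
  -1 + 6 = 5
  2 + 4 = 6
  2 + 5 = 7
  2 + 6 = 8
  4 + 5 = 9
  4 + 6 = 10
  5 + 6 = 11
Collected distinct sums: {-5, -2, 0, 1, 2, 3, 4, 5, 6, 7, 8, 9, 10, 11}
|A +̂ A| = 14
(Reference bound: |A +̂ A| ≥ 2|A| - 3 for |A| ≥ 2, with |A| = 6 giving ≥ 9.)

|A +̂ A| = 14


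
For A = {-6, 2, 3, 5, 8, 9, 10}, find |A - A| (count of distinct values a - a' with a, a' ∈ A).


A - A = {a - a' : a, a' ∈ A}; |A| = 7.
Bounds: 2|A|-1 ≤ |A - A| ≤ |A|² - |A| + 1, i.e. 13 ≤ |A - A| ≤ 43.
Note: 0 ∈ A - A always (from a - a). The set is symmetric: if d ∈ A - A then -d ∈ A - A.
Enumerate nonzero differences d = a - a' with a > a' (then include -d):
Positive differences: {1, 2, 3, 4, 5, 6, 7, 8, 9, 11, 14, 15, 16}
Full difference set: {0} ∪ (positive diffs) ∪ (negative diffs).
|A - A| = 1 + 2·13 = 27 (matches direct enumeration: 27).

|A - A| = 27


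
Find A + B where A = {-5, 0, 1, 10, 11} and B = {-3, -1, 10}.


A + B = {a + b : a ∈ A, b ∈ B}.
Enumerate all |A|·|B| = 5·3 = 15 pairs (a, b) and collect distinct sums.
a = -5: -5+-3=-8, -5+-1=-6, -5+10=5
a = 0: 0+-3=-3, 0+-1=-1, 0+10=10
a = 1: 1+-3=-2, 1+-1=0, 1+10=11
a = 10: 10+-3=7, 10+-1=9, 10+10=20
a = 11: 11+-3=8, 11+-1=10, 11+10=21
Collecting distinct sums: A + B = {-8, -6, -3, -2, -1, 0, 5, 7, 8, 9, 10, 11, 20, 21}
|A + B| = 14

A + B = {-8, -6, -3, -2, -1, 0, 5, 7, 8, 9, 10, 11, 20, 21}


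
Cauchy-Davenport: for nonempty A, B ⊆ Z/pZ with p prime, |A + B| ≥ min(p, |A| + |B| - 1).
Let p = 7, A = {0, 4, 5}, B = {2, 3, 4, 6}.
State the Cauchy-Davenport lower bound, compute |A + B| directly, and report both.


Cauchy-Davenport: |A + B| ≥ min(p, |A| + |B| - 1) for A, B nonempty in Z/pZ.
|A| = 3, |B| = 4, p = 7.
CD lower bound = min(7, 3 + 4 - 1) = min(7, 6) = 6.
Compute A + B mod 7 directly:
a = 0: 0+2=2, 0+3=3, 0+4=4, 0+6=6
a = 4: 4+2=6, 4+3=0, 4+4=1, 4+6=3
a = 5: 5+2=0, 5+3=1, 5+4=2, 5+6=4
A + B = {0, 1, 2, 3, 4, 6}, so |A + B| = 6.
Verify: 6 ≥ 6? Yes ✓.

CD lower bound = 6, actual |A + B| = 6.


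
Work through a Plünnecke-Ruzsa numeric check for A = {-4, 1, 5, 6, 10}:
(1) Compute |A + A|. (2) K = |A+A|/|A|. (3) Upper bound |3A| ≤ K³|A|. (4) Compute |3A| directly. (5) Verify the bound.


|A| = 5.
Step 1: Compute A + A by enumerating all 25 pairs.
A + A = {-8, -3, 1, 2, 6, 7, 10, 11, 12, 15, 16, 20}, so |A + A| = 12.
Step 2: Doubling constant K = |A + A|/|A| = 12/5 = 12/5 ≈ 2.4000.
Step 3: Plünnecke-Ruzsa gives |3A| ≤ K³·|A| = (2.4000)³ · 5 ≈ 69.1200.
Step 4: Compute 3A = A + A + A directly by enumerating all triples (a,b,c) ∈ A³; |3A| = 22.
Step 5: Check 22 ≤ 69.1200? Yes ✓.

K = 12/5, Plünnecke-Ruzsa bound K³|A| ≈ 69.1200, |3A| = 22, inequality holds.


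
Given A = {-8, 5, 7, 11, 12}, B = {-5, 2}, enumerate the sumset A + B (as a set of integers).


A + B = {a + b : a ∈ A, b ∈ B}.
Enumerate all |A|·|B| = 5·2 = 10 pairs (a, b) and collect distinct sums.
a = -8: -8+-5=-13, -8+2=-6
a = 5: 5+-5=0, 5+2=7
a = 7: 7+-5=2, 7+2=9
a = 11: 11+-5=6, 11+2=13
a = 12: 12+-5=7, 12+2=14
Collecting distinct sums: A + B = {-13, -6, 0, 2, 6, 7, 9, 13, 14}
|A + B| = 9

A + B = {-13, -6, 0, 2, 6, 7, 9, 13, 14}


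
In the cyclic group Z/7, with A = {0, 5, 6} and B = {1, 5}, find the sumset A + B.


Work in Z/7Z: reduce every sum a + b modulo 7.
Enumerate all 6 pairs:
a = 0: 0+1=1, 0+5=5
a = 5: 5+1=6, 5+5=3
a = 6: 6+1=0, 6+5=4
Distinct residues collected: {0, 1, 3, 4, 5, 6}
|A + B| = 6 (out of 7 total residues).

A + B = {0, 1, 3, 4, 5, 6}


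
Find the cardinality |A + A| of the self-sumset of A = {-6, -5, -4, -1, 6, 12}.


A + A = {a + a' : a, a' ∈ A}; |A| = 6.
General bounds: 2|A| - 1 ≤ |A + A| ≤ |A|(|A|+1)/2, i.e. 11 ≤ |A + A| ≤ 21.
Lower bound 2|A|-1 is attained iff A is an arithmetic progression.
Enumerate sums a + a' for a ≤ a' (symmetric, so this suffices):
a = -6: -6+-6=-12, -6+-5=-11, -6+-4=-10, -6+-1=-7, -6+6=0, -6+12=6
a = -5: -5+-5=-10, -5+-4=-9, -5+-1=-6, -5+6=1, -5+12=7
a = -4: -4+-4=-8, -4+-1=-5, -4+6=2, -4+12=8
a = -1: -1+-1=-2, -1+6=5, -1+12=11
a = 6: 6+6=12, 6+12=18
a = 12: 12+12=24
Distinct sums: {-12, -11, -10, -9, -8, -7, -6, -5, -2, 0, 1, 2, 5, 6, 7, 8, 11, 12, 18, 24}
|A + A| = 20

|A + A| = 20


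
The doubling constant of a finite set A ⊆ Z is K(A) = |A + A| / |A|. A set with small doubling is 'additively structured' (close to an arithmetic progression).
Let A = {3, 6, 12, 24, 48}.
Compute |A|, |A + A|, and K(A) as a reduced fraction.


|A| = 5.
Compute A + A by enumerating all 25 pairs.
A + A = {6, 9, 12, 15, 18, 24, 27, 30, 36, 48, 51, 54, 60, 72, 96}, so |A + A| = 15.
K = |A + A| / |A| = 15/5 = 3/1 ≈ 3.0000.
Reference: AP of size 5 gives K = 9/5 ≈ 1.8000; a fully generic set of size 5 gives K ≈ 3.0000.

|A| = 5, |A + A| = 15, K = 15/5 = 3/1.


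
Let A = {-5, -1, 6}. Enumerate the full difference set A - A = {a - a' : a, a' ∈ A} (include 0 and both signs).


A - A = {a - a' : a, a' ∈ A}.
Compute a - a' for each ordered pair (a, a'):
a = -5: -5--5=0, -5--1=-4, -5-6=-11
a = -1: -1--5=4, -1--1=0, -1-6=-7
a = 6: 6--5=11, 6--1=7, 6-6=0
Collecting distinct values (and noting 0 appears from a-a):
A - A = {-11, -7, -4, 0, 4, 7, 11}
|A - A| = 7

A - A = {-11, -7, -4, 0, 4, 7, 11}


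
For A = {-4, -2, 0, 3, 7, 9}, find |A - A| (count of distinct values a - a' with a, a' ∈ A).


A - A = {a - a' : a, a' ∈ A}; |A| = 6.
Bounds: 2|A|-1 ≤ |A - A| ≤ |A|² - |A| + 1, i.e. 11 ≤ |A - A| ≤ 31.
Note: 0 ∈ A - A always (from a - a). The set is symmetric: if d ∈ A - A then -d ∈ A - A.
Enumerate nonzero differences d = a - a' with a > a' (then include -d):
Positive differences: {2, 3, 4, 5, 6, 7, 9, 11, 13}
Full difference set: {0} ∪ (positive diffs) ∪ (negative diffs).
|A - A| = 1 + 2·9 = 19 (matches direct enumeration: 19).

|A - A| = 19


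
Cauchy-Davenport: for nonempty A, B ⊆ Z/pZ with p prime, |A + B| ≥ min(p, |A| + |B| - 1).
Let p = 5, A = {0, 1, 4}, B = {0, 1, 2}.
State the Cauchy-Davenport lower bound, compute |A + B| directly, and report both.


Cauchy-Davenport: |A + B| ≥ min(p, |A| + |B| - 1) for A, B nonempty in Z/pZ.
|A| = 3, |B| = 3, p = 5.
CD lower bound = min(5, 3 + 3 - 1) = min(5, 5) = 5.
Compute A + B mod 5 directly:
a = 0: 0+0=0, 0+1=1, 0+2=2
a = 1: 1+0=1, 1+1=2, 1+2=3
a = 4: 4+0=4, 4+1=0, 4+2=1
A + B = {0, 1, 2, 3, 4}, so |A + B| = 5.
Verify: 5 ≥ 5? Yes ✓.

CD lower bound = 5, actual |A + B| = 5.


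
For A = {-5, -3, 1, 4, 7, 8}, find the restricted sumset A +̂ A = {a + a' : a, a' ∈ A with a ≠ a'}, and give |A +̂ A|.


Restricted sumset: A +̂ A = {a + a' : a ∈ A, a' ∈ A, a ≠ a'}.
Equivalently, take A + A and drop any sum 2a that is achievable ONLY as a + a for a ∈ A (i.e. sums representable only with equal summands).
Enumerate pairs (a, a') with a < a' (symmetric, so each unordered pair gives one sum; this covers all a ≠ a'):
  -5 + -3 = -8
  -5 + 1 = -4
  -5 + 4 = -1
  -5 + 7 = 2
  -5 + 8 = 3
  -3 + 1 = -2
  -3 + 4 = 1
  -3 + 7 = 4
  -3 + 8 = 5
  1 + 4 = 5
  1 + 7 = 8
  1 + 8 = 9
  4 + 7 = 11
  4 + 8 = 12
  7 + 8 = 15
Collected distinct sums: {-8, -4, -2, -1, 1, 2, 3, 4, 5, 8, 9, 11, 12, 15}
|A +̂ A| = 14
(Reference bound: |A +̂ A| ≥ 2|A| - 3 for |A| ≥ 2, with |A| = 6 giving ≥ 9.)

|A +̂ A| = 14


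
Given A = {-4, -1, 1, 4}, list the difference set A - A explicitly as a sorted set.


A - A = {a - a' : a, a' ∈ A}.
Compute a - a' for each ordered pair (a, a'):
a = -4: -4--4=0, -4--1=-3, -4-1=-5, -4-4=-8
a = -1: -1--4=3, -1--1=0, -1-1=-2, -1-4=-5
a = 1: 1--4=5, 1--1=2, 1-1=0, 1-4=-3
a = 4: 4--4=8, 4--1=5, 4-1=3, 4-4=0
Collecting distinct values (and noting 0 appears from a-a):
A - A = {-8, -5, -3, -2, 0, 2, 3, 5, 8}
|A - A| = 9

A - A = {-8, -5, -3, -2, 0, 2, 3, 5, 8}


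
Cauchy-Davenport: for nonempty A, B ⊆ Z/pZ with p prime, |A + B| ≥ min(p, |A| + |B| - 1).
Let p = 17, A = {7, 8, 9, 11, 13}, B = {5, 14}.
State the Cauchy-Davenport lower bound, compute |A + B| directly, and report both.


Cauchy-Davenport: |A + B| ≥ min(p, |A| + |B| - 1) for A, B nonempty in Z/pZ.
|A| = 5, |B| = 2, p = 17.
CD lower bound = min(17, 5 + 2 - 1) = min(17, 6) = 6.
Compute A + B mod 17 directly:
a = 7: 7+5=12, 7+14=4
a = 8: 8+5=13, 8+14=5
a = 9: 9+5=14, 9+14=6
a = 11: 11+5=16, 11+14=8
a = 13: 13+5=1, 13+14=10
A + B = {1, 4, 5, 6, 8, 10, 12, 13, 14, 16}, so |A + B| = 10.
Verify: 10 ≥ 6? Yes ✓.

CD lower bound = 6, actual |A + B| = 10.


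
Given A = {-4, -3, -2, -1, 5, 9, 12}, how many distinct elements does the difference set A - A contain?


A - A = {a - a' : a, a' ∈ A}; |A| = 7.
Bounds: 2|A|-1 ≤ |A - A| ≤ |A|² - |A| + 1, i.e. 13 ≤ |A - A| ≤ 43.
Note: 0 ∈ A - A always (from a - a). The set is symmetric: if d ∈ A - A then -d ∈ A - A.
Enumerate nonzero differences d = a - a' with a > a' (then include -d):
Positive differences: {1, 2, 3, 4, 6, 7, 8, 9, 10, 11, 12, 13, 14, 15, 16}
Full difference set: {0} ∪ (positive diffs) ∪ (negative diffs).
|A - A| = 1 + 2·15 = 31 (matches direct enumeration: 31).

|A - A| = 31


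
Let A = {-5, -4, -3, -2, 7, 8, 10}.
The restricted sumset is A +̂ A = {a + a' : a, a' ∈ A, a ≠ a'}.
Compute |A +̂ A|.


Restricted sumset: A +̂ A = {a + a' : a ∈ A, a' ∈ A, a ≠ a'}.
Equivalently, take A + A and drop any sum 2a that is achievable ONLY as a + a for a ∈ A (i.e. sums representable only with equal summands).
Enumerate pairs (a, a') with a < a' (symmetric, so each unordered pair gives one sum; this covers all a ≠ a'):
  -5 + -4 = -9
  -5 + -3 = -8
  -5 + -2 = -7
  -5 + 7 = 2
  -5 + 8 = 3
  -5 + 10 = 5
  -4 + -3 = -7
  -4 + -2 = -6
  -4 + 7 = 3
  -4 + 8 = 4
  -4 + 10 = 6
  -3 + -2 = -5
  -3 + 7 = 4
  -3 + 8 = 5
  -3 + 10 = 7
  -2 + 7 = 5
  -2 + 8 = 6
  -2 + 10 = 8
  7 + 8 = 15
  7 + 10 = 17
  8 + 10 = 18
Collected distinct sums: {-9, -8, -7, -6, -5, 2, 3, 4, 5, 6, 7, 8, 15, 17, 18}
|A +̂ A| = 15
(Reference bound: |A +̂ A| ≥ 2|A| - 3 for |A| ≥ 2, with |A| = 7 giving ≥ 11.)

|A +̂ A| = 15


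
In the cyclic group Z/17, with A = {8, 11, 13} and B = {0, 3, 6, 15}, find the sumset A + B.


Work in Z/17Z: reduce every sum a + b modulo 17.
Enumerate all 12 pairs:
a = 8: 8+0=8, 8+3=11, 8+6=14, 8+15=6
a = 11: 11+0=11, 11+3=14, 11+6=0, 11+15=9
a = 13: 13+0=13, 13+3=16, 13+6=2, 13+15=11
Distinct residues collected: {0, 2, 6, 8, 9, 11, 13, 14, 16}
|A + B| = 9 (out of 17 total residues).

A + B = {0, 2, 6, 8, 9, 11, 13, 14, 16}


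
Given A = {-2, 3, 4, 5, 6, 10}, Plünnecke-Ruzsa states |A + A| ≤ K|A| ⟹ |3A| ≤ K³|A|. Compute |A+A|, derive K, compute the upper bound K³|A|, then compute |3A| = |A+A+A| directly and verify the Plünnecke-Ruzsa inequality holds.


|A| = 6.
Step 1: Compute A + A by enumerating all 36 pairs.
A + A = {-4, 1, 2, 3, 4, 6, 7, 8, 9, 10, 11, 12, 13, 14, 15, 16, 20}, so |A + A| = 17.
Step 2: Doubling constant K = |A + A|/|A| = 17/6 = 17/6 ≈ 2.8333.
Step 3: Plünnecke-Ruzsa gives |3A| ≤ K³·|A| = (2.8333)³ · 6 ≈ 136.4722.
Step 4: Compute 3A = A + A + A directly by enumerating all triples (a,b,c) ∈ A³; |3A| = 29.
Step 5: Check 29 ≤ 136.4722? Yes ✓.

K = 17/6, Plünnecke-Ruzsa bound K³|A| ≈ 136.4722, |3A| = 29, inequality holds.


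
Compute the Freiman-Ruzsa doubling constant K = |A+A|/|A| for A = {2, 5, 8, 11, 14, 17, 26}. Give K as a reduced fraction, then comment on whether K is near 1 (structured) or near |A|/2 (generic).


|A| = 7.
Compute A + A by enumerating all 49 pairs.
A + A = {4, 7, 10, 13, 16, 19, 22, 25, 28, 31, 34, 37, 40, 43, 52}, so |A + A| = 15.
K = |A + A| / |A| = 15/7 (already in lowest terms) ≈ 2.1429.
Reference: AP of size 7 gives K = 13/7 ≈ 1.8571; a fully generic set of size 7 gives K ≈ 4.0000.

|A| = 7, |A + A| = 15, K = 15/7.


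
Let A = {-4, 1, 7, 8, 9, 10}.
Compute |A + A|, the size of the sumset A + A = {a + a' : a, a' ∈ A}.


A + A = {a + a' : a, a' ∈ A}; |A| = 6.
General bounds: 2|A| - 1 ≤ |A + A| ≤ |A|(|A|+1)/2, i.e. 11 ≤ |A + A| ≤ 21.
Lower bound 2|A|-1 is attained iff A is an arithmetic progression.
Enumerate sums a + a' for a ≤ a' (symmetric, so this suffices):
a = -4: -4+-4=-8, -4+1=-3, -4+7=3, -4+8=4, -4+9=5, -4+10=6
a = 1: 1+1=2, 1+7=8, 1+8=9, 1+9=10, 1+10=11
a = 7: 7+7=14, 7+8=15, 7+9=16, 7+10=17
a = 8: 8+8=16, 8+9=17, 8+10=18
a = 9: 9+9=18, 9+10=19
a = 10: 10+10=20
Distinct sums: {-8, -3, 2, 3, 4, 5, 6, 8, 9, 10, 11, 14, 15, 16, 17, 18, 19, 20}
|A + A| = 18

|A + A| = 18


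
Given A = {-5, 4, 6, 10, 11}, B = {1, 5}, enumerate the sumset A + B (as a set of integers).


A + B = {a + b : a ∈ A, b ∈ B}.
Enumerate all |A|·|B| = 5·2 = 10 pairs (a, b) and collect distinct sums.
a = -5: -5+1=-4, -5+5=0
a = 4: 4+1=5, 4+5=9
a = 6: 6+1=7, 6+5=11
a = 10: 10+1=11, 10+5=15
a = 11: 11+1=12, 11+5=16
Collecting distinct sums: A + B = {-4, 0, 5, 7, 9, 11, 12, 15, 16}
|A + B| = 9

A + B = {-4, 0, 5, 7, 9, 11, 12, 15, 16}


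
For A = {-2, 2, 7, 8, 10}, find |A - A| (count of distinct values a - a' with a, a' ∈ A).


A - A = {a - a' : a, a' ∈ A}; |A| = 5.
Bounds: 2|A|-1 ≤ |A - A| ≤ |A|² - |A| + 1, i.e. 9 ≤ |A - A| ≤ 21.
Note: 0 ∈ A - A always (from a - a). The set is symmetric: if d ∈ A - A then -d ∈ A - A.
Enumerate nonzero differences d = a - a' with a > a' (then include -d):
Positive differences: {1, 2, 3, 4, 5, 6, 8, 9, 10, 12}
Full difference set: {0} ∪ (positive diffs) ∪ (negative diffs).
|A - A| = 1 + 2·10 = 21 (matches direct enumeration: 21).

|A - A| = 21


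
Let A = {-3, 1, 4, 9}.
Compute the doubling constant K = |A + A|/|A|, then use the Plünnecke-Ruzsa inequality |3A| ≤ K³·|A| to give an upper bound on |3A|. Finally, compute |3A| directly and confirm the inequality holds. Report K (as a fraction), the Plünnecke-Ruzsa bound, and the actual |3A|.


|A| = 4.
Step 1: Compute A + A by enumerating all 16 pairs.
A + A = {-6, -2, 1, 2, 5, 6, 8, 10, 13, 18}, so |A + A| = 10.
Step 2: Doubling constant K = |A + A|/|A| = 10/4 = 10/4 ≈ 2.5000.
Step 3: Plünnecke-Ruzsa gives |3A| ≤ K³·|A| = (2.5000)³ · 4 ≈ 62.5000.
Step 4: Compute 3A = A + A + A directly by enumerating all triples (a,b,c) ∈ A³; |3A| = 19.
Step 5: Check 19 ≤ 62.5000? Yes ✓.

K = 10/4, Plünnecke-Ruzsa bound K³|A| ≈ 62.5000, |3A| = 19, inequality holds.


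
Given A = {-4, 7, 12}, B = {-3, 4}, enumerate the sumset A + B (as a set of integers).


A + B = {a + b : a ∈ A, b ∈ B}.
Enumerate all |A|·|B| = 3·2 = 6 pairs (a, b) and collect distinct sums.
a = -4: -4+-3=-7, -4+4=0
a = 7: 7+-3=4, 7+4=11
a = 12: 12+-3=9, 12+4=16
Collecting distinct sums: A + B = {-7, 0, 4, 9, 11, 16}
|A + B| = 6

A + B = {-7, 0, 4, 9, 11, 16}


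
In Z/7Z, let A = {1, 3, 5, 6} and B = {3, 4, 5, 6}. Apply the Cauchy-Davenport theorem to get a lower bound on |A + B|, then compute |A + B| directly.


Cauchy-Davenport: |A + B| ≥ min(p, |A| + |B| - 1) for A, B nonempty in Z/pZ.
|A| = 4, |B| = 4, p = 7.
CD lower bound = min(7, 4 + 4 - 1) = min(7, 7) = 7.
Compute A + B mod 7 directly:
a = 1: 1+3=4, 1+4=5, 1+5=6, 1+6=0
a = 3: 3+3=6, 3+4=0, 3+5=1, 3+6=2
a = 5: 5+3=1, 5+4=2, 5+5=3, 5+6=4
a = 6: 6+3=2, 6+4=3, 6+5=4, 6+6=5
A + B = {0, 1, 2, 3, 4, 5, 6}, so |A + B| = 7.
Verify: 7 ≥ 7? Yes ✓.

CD lower bound = 7, actual |A + B| = 7.


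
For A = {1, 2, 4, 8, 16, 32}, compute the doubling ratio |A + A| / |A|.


|A| = 6.
Compute A + A by enumerating all 36 pairs.
A + A = {2, 3, 4, 5, 6, 8, 9, 10, 12, 16, 17, 18, 20, 24, 32, 33, 34, 36, 40, 48, 64}, so |A + A| = 21.
K = |A + A| / |A| = 21/6 = 7/2 ≈ 3.5000.
Reference: AP of size 6 gives K = 11/6 ≈ 1.8333; a fully generic set of size 6 gives K ≈ 3.5000.

|A| = 6, |A + A| = 21, K = 21/6 = 7/2.


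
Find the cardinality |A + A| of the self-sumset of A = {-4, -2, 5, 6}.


A + A = {a + a' : a, a' ∈ A}; |A| = 4.
General bounds: 2|A| - 1 ≤ |A + A| ≤ |A|(|A|+1)/2, i.e. 7 ≤ |A + A| ≤ 10.
Lower bound 2|A|-1 is attained iff A is an arithmetic progression.
Enumerate sums a + a' for a ≤ a' (symmetric, so this suffices):
a = -4: -4+-4=-8, -4+-2=-6, -4+5=1, -4+6=2
a = -2: -2+-2=-4, -2+5=3, -2+6=4
a = 5: 5+5=10, 5+6=11
a = 6: 6+6=12
Distinct sums: {-8, -6, -4, 1, 2, 3, 4, 10, 11, 12}
|A + A| = 10

|A + A| = 10


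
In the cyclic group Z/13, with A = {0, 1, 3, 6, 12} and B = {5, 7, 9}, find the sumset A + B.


Work in Z/13Z: reduce every sum a + b modulo 13.
Enumerate all 15 pairs:
a = 0: 0+5=5, 0+7=7, 0+9=9
a = 1: 1+5=6, 1+7=8, 1+9=10
a = 3: 3+5=8, 3+7=10, 3+9=12
a = 6: 6+5=11, 6+7=0, 6+9=2
a = 12: 12+5=4, 12+7=6, 12+9=8
Distinct residues collected: {0, 2, 4, 5, 6, 7, 8, 9, 10, 11, 12}
|A + B| = 11 (out of 13 total residues).

A + B = {0, 2, 4, 5, 6, 7, 8, 9, 10, 11, 12}


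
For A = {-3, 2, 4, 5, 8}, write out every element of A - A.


A - A = {a - a' : a, a' ∈ A}.
Compute a - a' for each ordered pair (a, a'):
a = -3: -3--3=0, -3-2=-5, -3-4=-7, -3-5=-8, -3-8=-11
a = 2: 2--3=5, 2-2=0, 2-4=-2, 2-5=-3, 2-8=-6
a = 4: 4--3=7, 4-2=2, 4-4=0, 4-5=-1, 4-8=-4
a = 5: 5--3=8, 5-2=3, 5-4=1, 5-5=0, 5-8=-3
a = 8: 8--3=11, 8-2=6, 8-4=4, 8-5=3, 8-8=0
Collecting distinct values (and noting 0 appears from a-a):
A - A = {-11, -8, -7, -6, -5, -4, -3, -2, -1, 0, 1, 2, 3, 4, 5, 6, 7, 8, 11}
|A - A| = 19

A - A = {-11, -8, -7, -6, -5, -4, -3, -2, -1, 0, 1, 2, 3, 4, 5, 6, 7, 8, 11}


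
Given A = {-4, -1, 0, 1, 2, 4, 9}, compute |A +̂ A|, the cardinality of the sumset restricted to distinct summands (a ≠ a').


Restricted sumset: A +̂ A = {a + a' : a ∈ A, a' ∈ A, a ≠ a'}.
Equivalently, take A + A and drop any sum 2a that is achievable ONLY as a + a for a ∈ A (i.e. sums representable only with equal summands).
Enumerate pairs (a, a') with a < a' (symmetric, so each unordered pair gives one sum; this covers all a ≠ a'):
  -4 + -1 = -5
  -4 + 0 = -4
  -4 + 1 = -3
  -4 + 2 = -2
  -4 + 4 = 0
  -4 + 9 = 5
  -1 + 0 = -1
  -1 + 1 = 0
  -1 + 2 = 1
  -1 + 4 = 3
  -1 + 9 = 8
  0 + 1 = 1
  0 + 2 = 2
  0 + 4 = 4
  0 + 9 = 9
  1 + 2 = 3
  1 + 4 = 5
  1 + 9 = 10
  2 + 4 = 6
  2 + 9 = 11
  4 + 9 = 13
Collected distinct sums: {-5, -4, -3, -2, -1, 0, 1, 2, 3, 4, 5, 6, 8, 9, 10, 11, 13}
|A +̂ A| = 17
(Reference bound: |A +̂ A| ≥ 2|A| - 3 for |A| ≥ 2, with |A| = 7 giving ≥ 11.)

|A +̂ A| = 17


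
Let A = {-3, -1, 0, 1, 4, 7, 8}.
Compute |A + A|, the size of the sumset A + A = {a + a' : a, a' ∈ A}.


A + A = {a + a' : a, a' ∈ A}; |A| = 7.
General bounds: 2|A| - 1 ≤ |A + A| ≤ |A|(|A|+1)/2, i.e. 13 ≤ |A + A| ≤ 28.
Lower bound 2|A|-1 is attained iff A is an arithmetic progression.
Enumerate sums a + a' for a ≤ a' (symmetric, so this suffices):
a = -3: -3+-3=-6, -3+-1=-4, -3+0=-3, -3+1=-2, -3+4=1, -3+7=4, -3+8=5
a = -1: -1+-1=-2, -1+0=-1, -1+1=0, -1+4=3, -1+7=6, -1+8=7
a = 0: 0+0=0, 0+1=1, 0+4=4, 0+7=7, 0+8=8
a = 1: 1+1=2, 1+4=5, 1+7=8, 1+8=9
a = 4: 4+4=8, 4+7=11, 4+8=12
a = 7: 7+7=14, 7+8=15
a = 8: 8+8=16
Distinct sums: {-6, -4, -3, -2, -1, 0, 1, 2, 3, 4, 5, 6, 7, 8, 9, 11, 12, 14, 15, 16}
|A + A| = 20

|A + A| = 20


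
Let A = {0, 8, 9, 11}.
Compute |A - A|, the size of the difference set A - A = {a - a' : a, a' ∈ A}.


A - A = {a - a' : a, a' ∈ A}; |A| = 4.
Bounds: 2|A|-1 ≤ |A - A| ≤ |A|² - |A| + 1, i.e. 7 ≤ |A - A| ≤ 13.
Note: 0 ∈ A - A always (from a - a). The set is symmetric: if d ∈ A - A then -d ∈ A - A.
Enumerate nonzero differences d = a - a' with a > a' (then include -d):
Positive differences: {1, 2, 3, 8, 9, 11}
Full difference set: {0} ∪ (positive diffs) ∪ (negative diffs).
|A - A| = 1 + 2·6 = 13 (matches direct enumeration: 13).

|A - A| = 13


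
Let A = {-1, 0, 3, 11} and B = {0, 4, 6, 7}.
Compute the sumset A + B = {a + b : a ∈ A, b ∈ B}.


A + B = {a + b : a ∈ A, b ∈ B}.
Enumerate all |A|·|B| = 4·4 = 16 pairs (a, b) and collect distinct sums.
a = -1: -1+0=-1, -1+4=3, -1+6=5, -1+7=6
a = 0: 0+0=0, 0+4=4, 0+6=6, 0+7=7
a = 3: 3+0=3, 3+4=7, 3+6=9, 3+7=10
a = 11: 11+0=11, 11+4=15, 11+6=17, 11+7=18
Collecting distinct sums: A + B = {-1, 0, 3, 4, 5, 6, 7, 9, 10, 11, 15, 17, 18}
|A + B| = 13

A + B = {-1, 0, 3, 4, 5, 6, 7, 9, 10, 11, 15, 17, 18}


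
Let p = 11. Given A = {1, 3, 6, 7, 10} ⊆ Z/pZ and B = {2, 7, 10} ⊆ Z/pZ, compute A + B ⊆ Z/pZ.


Work in Z/11Z: reduce every sum a + b modulo 11.
Enumerate all 15 pairs:
a = 1: 1+2=3, 1+7=8, 1+10=0
a = 3: 3+2=5, 3+7=10, 3+10=2
a = 6: 6+2=8, 6+7=2, 6+10=5
a = 7: 7+2=9, 7+7=3, 7+10=6
a = 10: 10+2=1, 10+7=6, 10+10=9
Distinct residues collected: {0, 1, 2, 3, 5, 6, 8, 9, 10}
|A + B| = 9 (out of 11 total residues).

A + B = {0, 1, 2, 3, 5, 6, 8, 9, 10}


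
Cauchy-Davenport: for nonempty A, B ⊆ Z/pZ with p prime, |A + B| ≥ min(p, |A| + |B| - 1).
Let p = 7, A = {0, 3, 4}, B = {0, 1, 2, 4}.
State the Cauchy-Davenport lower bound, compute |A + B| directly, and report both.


Cauchy-Davenport: |A + B| ≥ min(p, |A| + |B| - 1) for A, B nonempty in Z/pZ.
|A| = 3, |B| = 4, p = 7.
CD lower bound = min(7, 3 + 4 - 1) = min(7, 6) = 6.
Compute A + B mod 7 directly:
a = 0: 0+0=0, 0+1=1, 0+2=2, 0+4=4
a = 3: 3+0=3, 3+1=4, 3+2=5, 3+4=0
a = 4: 4+0=4, 4+1=5, 4+2=6, 4+4=1
A + B = {0, 1, 2, 3, 4, 5, 6}, so |A + B| = 7.
Verify: 7 ≥ 6? Yes ✓.

CD lower bound = 6, actual |A + B| = 7.


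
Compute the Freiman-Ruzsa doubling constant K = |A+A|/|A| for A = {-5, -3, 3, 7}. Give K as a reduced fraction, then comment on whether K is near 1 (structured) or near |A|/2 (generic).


|A| = 4.
Compute A + A by enumerating all 16 pairs.
A + A = {-10, -8, -6, -2, 0, 2, 4, 6, 10, 14}, so |A + A| = 10.
K = |A + A| / |A| = 10/4 = 5/2 ≈ 2.5000.
Reference: AP of size 4 gives K = 7/4 ≈ 1.7500; a fully generic set of size 4 gives K ≈ 2.5000.

|A| = 4, |A + A| = 10, K = 10/4 = 5/2.


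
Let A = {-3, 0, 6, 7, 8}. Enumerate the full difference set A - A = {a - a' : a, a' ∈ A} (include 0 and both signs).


A - A = {a - a' : a, a' ∈ A}.
Compute a - a' for each ordered pair (a, a'):
a = -3: -3--3=0, -3-0=-3, -3-6=-9, -3-7=-10, -3-8=-11
a = 0: 0--3=3, 0-0=0, 0-6=-6, 0-7=-7, 0-8=-8
a = 6: 6--3=9, 6-0=6, 6-6=0, 6-7=-1, 6-8=-2
a = 7: 7--3=10, 7-0=7, 7-6=1, 7-7=0, 7-8=-1
a = 8: 8--3=11, 8-0=8, 8-6=2, 8-7=1, 8-8=0
Collecting distinct values (and noting 0 appears from a-a):
A - A = {-11, -10, -9, -8, -7, -6, -3, -2, -1, 0, 1, 2, 3, 6, 7, 8, 9, 10, 11}
|A - A| = 19

A - A = {-11, -10, -9, -8, -7, -6, -3, -2, -1, 0, 1, 2, 3, 6, 7, 8, 9, 10, 11}


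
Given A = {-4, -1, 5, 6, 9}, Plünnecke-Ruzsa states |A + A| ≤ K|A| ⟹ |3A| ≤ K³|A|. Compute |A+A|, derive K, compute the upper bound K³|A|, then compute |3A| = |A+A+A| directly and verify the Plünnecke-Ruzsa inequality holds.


|A| = 5.
Step 1: Compute A + A by enumerating all 25 pairs.
A + A = {-8, -5, -2, 1, 2, 4, 5, 8, 10, 11, 12, 14, 15, 18}, so |A + A| = 14.
Step 2: Doubling constant K = |A + A|/|A| = 14/5 = 14/5 ≈ 2.8000.
Step 3: Plünnecke-Ruzsa gives |3A| ≤ K³·|A| = (2.8000)³ · 5 ≈ 109.7600.
Step 4: Compute 3A = A + A + A directly by enumerating all triples (a,b,c) ∈ A³; |3A| = 27.
Step 5: Check 27 ≤ 109.7600? Yes ✓.

K = 14/5, Plünnecke-Ruzsa bound K³|A| ≈ 109.7600, |3A| = 27, inequality holds.


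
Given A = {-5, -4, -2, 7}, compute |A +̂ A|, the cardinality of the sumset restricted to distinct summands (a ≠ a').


Restricted sumset: A +̂ A = {a + a' : a ∈ A, a' ∈ A, a ≠ a'}.
Equivalently, take A + A and drop any sum 2a that is achievable ONLY as a + a for a ∈ A (i.e. sums representable only with equal summands).
Enumerate pairs (a, a') with a < a' (symmetric, so each unordered pair gives one sum; this covers all a ≠ a'):
  -5 + -4 = -9
  -5 + -2 = -7
  -5 + 7 = 2
  -4 + -2 = -6
  -4 + 7 = 3
  -2 + 7 = 5
Collected distinct sums: {-9, -7, -6, 2, 3, 5}
|A +̂ A| = 6
(Reference bound: |A +̂ A| ≥ 2|A| - 3 for |A| ≥ 2, with |A| = 4 giving ≥ 5.)

|A +̂ A| = 6


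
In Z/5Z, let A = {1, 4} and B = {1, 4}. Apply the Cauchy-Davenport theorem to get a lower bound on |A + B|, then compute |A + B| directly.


Cauchy-Davenport: |A + B| ≥ min(p, |A| + |B| - 1) for A, B nonempty in Z/pZ.
|A| = 2, |B| = 2, p = 5.
CD lower bound = min(5, 2 + 2 - 1) = min(5, 3) = 3.
Compute A + B mod 5 directly:
a = 1: 1+1=2, 1+4=0
a = 4: 4+1=0, 4+4=3
A + B = {0, 2, 3}, so |A + B| = 3.
Verify: 3 ≥ 3? Yes ✓.

CD lower bound = 3, actual |A + B| = 3.


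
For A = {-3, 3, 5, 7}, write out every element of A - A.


A - A = {a - a' : a, a' ∈ A}.
Compute a - a' for each ordered pair (a, a'):
a = -3: -3--3=0, -3-3=-6, -3-5=-8, -3-7=-10
a = 3: 3--3=6, 3-3=0, 3-5=-2, 3-7=-4
a = 5: 5--3=8, 5-3=2, 5-5=0, 5-7=-2
a = 7: 7--3=10, 7-3=4, 7-5=2, 7-7=0
Collecting distinct values (and noting 0 appears from a-a):
A - A = {-10, -8, -6, -4, -2, 0, 2, 4, 6, 8, 10}
|A - A| = 11

A - A = {-10, -8, -6, -4, -2, 0, 2, 4, 6, 8, 10}


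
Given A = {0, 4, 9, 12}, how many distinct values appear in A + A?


A + A = {a + a' : a, a' ∈ A}; |A| = 4.
General bounds: 2|A| - 1 ≤ |A + A| ≤ |A|(|A|+1)/2, i.e. 7 ≤ |A + A| ≤ 10.
Lower bound 2|A|-1 is attained iff A is an arithmetic progression.
Enumerate sums a + a' for a ≤ a' (symmetric, so this suffices):
a = 0: 0+0=0, 0+4=4, 0+9=9, 0+12=12
a = 4: 4+4=8, 4+9=13, 4+12=16
a = 9: 9+9=18, 9+12=21
a = 12: 12+12=24
Distinct sums: {0, 4, 8, 9, 12, 13, 16, 18, 21, 24}
|A + A| = 10

|A + A| = 10


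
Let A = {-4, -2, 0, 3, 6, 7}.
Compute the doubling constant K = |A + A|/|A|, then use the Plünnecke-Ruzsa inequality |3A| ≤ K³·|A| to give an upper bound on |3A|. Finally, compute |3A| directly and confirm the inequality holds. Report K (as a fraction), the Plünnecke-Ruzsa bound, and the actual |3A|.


|A| = 6.
Step 1: Compute A + A by enumerating all 36 pairs.
A + A = {-8, -6, -4, -2, -1, 0, 1, 2, 3, 4, 5, 6, 7, 9, 10, 12, 13, 14}, so |A + A| = 18.
Step 2: Doubling constant K = |A + A|/|A| = 18/6 = 18/6 ≈ 3.0000.
Step 3: Plünnecke-Ruzsa gives |3A| ≤ K³·|A| = (3.0000)³ · 6 ≈ 162.0000.
Step 4: Compute 3A = A + A + A directly by enumerating all triples (a,b,c) ∈ A³; |3A| = 31.
Step 5: Check 31 ≤ 162.0000? Yes ✓.

K = 18/6, Plünnecke-Ruzsa bound K³|A| ≈ 162.0000, |3A| = 31, inequality holds.


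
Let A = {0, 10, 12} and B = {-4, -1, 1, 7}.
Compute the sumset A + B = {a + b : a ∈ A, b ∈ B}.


A + B = {a + b : a ∈ A, b ∈ B}.
Enumerate all |A|·|B| = 3·4 = 12 pairs (a, b) and collect distinct sums.
a = 0: 0+-4=-4, 0+-1=-1, 0+1=1, 0+7=7
a = 10: 10+-4=6, 10+-1=9, 10+1=11, 10+7=17
a = 12: 12+-4=8, 12+-1=11, 12+1=13, 12+7=19
Collecting distinct sums: A + B = {-4, -1, 1, 6, 7, 8, 9, 11, 13, 17, 19}
|A + B| = 11

A + B = {-4, -1, 1, 6, 7, 8, 9, 11, 13, 17, 19}


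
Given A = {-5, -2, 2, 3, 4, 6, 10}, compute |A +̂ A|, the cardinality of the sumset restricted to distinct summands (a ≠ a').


Restricted sumset: A +̂ A = {a + a' : a ∈ A, a' ∈ A, a ≠ a'}.
Equivalently, take A + A and drop any sum 2a that is achievable ONLY as a + a for a ∈ A (i.e. sums representable only with equal summands).
Enumerate pairs (a, a') with a < a' (symmetric, so each unordered pair gives one sum; this covers all a ≠ a'):
  -5 + -2 = -7
  -5 + 2 = -3
  -5 + 3 = -2
  -5 + 4 = -1
  -5 + 6 = 1
  -5 + 10 = 5
  -2 + 2 = 0
  -2 + 3 = 1
  -2 + 4 = 2
  -2 + 6 = 4
  -2 + 10 = 8
  2 + 3 = 5
  2 + 4 = 6
  2 + 6 = 8
  2 + 10 = 12
  3 + 4 = 7
  3 + 6 = 9
  3 + 10 = 13
  4 + 6 = 10
  4 + 10 = 14
  6 + 10 = 16
Collected distinct sums: {-7, -3, -2, -1, 0, 1, 2, 4, 5, 6, 7, 8, 9, 10, 12, 13, 14, 16}
|A +̂ A| = 18
(Reference bound: |A +̂ A| ≥ 2|A| - 3 for |A| ≥ 2, with |A| = 7 giving ≥ 11.)

|A +̂ A| = 18


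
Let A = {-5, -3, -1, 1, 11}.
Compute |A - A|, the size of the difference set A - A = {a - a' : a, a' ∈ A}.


A - A = {a - a' : a, a' ∈ A}; |A| = 5.
Bounds: 2|A|-1 ≤ |A - A| ≤ |A|² - |A| + 1, i.e. 9 ≤ |A - A| ≤ 21.
Note: 0 ∈ A - A always (from a - a). The set is symmetric: if d ∈ A - A then -d ∈ A - A.
Enumerate nonzero differences d = a - a' with a > a' (then include -d):
Positive differences: {2, 4, 6, 10, 12, 14, 16}
Full difference set: {0} ∪ (positive diffs) ∪ (negative diffs).
|A - A| = 1 + 2·7 = 15 (matches direct enumeration: 15).

|A - A| = 15


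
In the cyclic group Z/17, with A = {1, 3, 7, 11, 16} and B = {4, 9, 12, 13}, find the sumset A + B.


Work in Z/17Z: reduce every sum a + b modulo 17.
Enumerate all 20 pairs:
a = 1: 1+4=5, 1+9=10, 1+12=13, 1+13=14
a = 3: 3+4=7, 3+9=12, 3+12=15, 3+13=16
a = 7: 7+4=11, 7+9=16, 7+12=2, 7+13=3
a = 11: 11+4=15, 11+9=3, 11+12=6, 11+13=7
a = 16: 16+4=3, 16+9=8, 16+12=11, 16+13=12
Distinct residues collected: {2, 3, 5, 6, 7, 8, 10, 11, 12, 13, 14, 15, 16}
|A + B| = 13 (out of 17 total residues).

A + B = {2, 3, 5, 6, 7, 8, 10, 11, 12, 13, 14, 15, 16}


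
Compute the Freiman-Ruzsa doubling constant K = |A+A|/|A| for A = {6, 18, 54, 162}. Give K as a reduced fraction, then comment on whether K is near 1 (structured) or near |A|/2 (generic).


|A| = 4.
Compute A + A by enumerating all 16 pairs.
A + A = {12, 24, 36, 60, 72, 108, 168, 180, 216, 324}, so |A + A| = 10.
K = |A + A| / |A| = 10/4 = 5/2 ≈ 2.5000.
Reference: AP of size 4 gives K = 7/4 ≈ 1.7500; a fully generic set of size 4 gives K ≈ 2.5000.

|A| = 4, |A + A| = 10, K = 10/4 = 5/2.


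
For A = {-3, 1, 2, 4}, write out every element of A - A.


A - A = {a - a' : a, a' ∈ A}.
Compute a - a' for each ordered pair (a, a'):
a = -3: -3--3=0, -3-1=-4, -3-2=-5, -3-4=-7
a = 1: 1--3=4, 1-1=0, 1-2=-1, 1-4=-3
a = 2: 2--3=5, 2-1=1, 2-2=0, 2-4=-2
a = 4: 4--3=7, 4-1=3, 4-2=2, 4-4=0
Collecting distinct values (and noting 0 appears from a-a):
A - A = {-7, -5, -4, -3, -2, -1, 0, 1, 2, 3, 4, 5, 7}
|A - A| = 13

A - A = {-7, -5, -4, -3, -2, -1, 0, 1, 2, 3, 4, 5, 7}


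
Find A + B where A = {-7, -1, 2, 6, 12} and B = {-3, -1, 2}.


A + B = {a + b : a ∈ A, b ∈ B}.
Enumerate all |A|·|B| = 5·3 = 15 pairs (a, b) and collect distinct sums.
a = -7: -7+-3=-10, -7+-1=-8, -7+2=-5
a = -1: -1+-3=-4, -1+-1=-2, -1+2=1
a = 2: 2+-3=-1, 2+-1=1, 2+2=4
a = 6: 6+-3=3, 6+-1=5, 6+2=8
a = 12: 12+-3=9, 12+-1=11, 12+2=14
Collecting distinct sums: A + B = {-10, -8, -5, -4, -2, -1, 1, 3, 4, 5, 8, 9, 11, 14}
|A + B| = 14

A + B = {-10, -8, -5, -4, -2, -1, 1, 3, 4, 5, 8, 9, 11, 14}


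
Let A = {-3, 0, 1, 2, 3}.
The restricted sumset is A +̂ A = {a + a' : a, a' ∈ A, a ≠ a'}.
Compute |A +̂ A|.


Restricted sumset: A +̂ A = {a + a' : a ∈ A, a' ∈ A, a ≠ a'}.
Equivalently, take A + A and drop any sum 2a that is achievable ONLY as a + a for a ∈ A (i.e. sums representable only with equal summands).
Enumerate pairs (a, a') with a < a' (symmetric, so each unordered pair gives one sum; this covers all a ≠ a'):
  -3 + 0 = -3
  -3 + 1 = -2
  -3 + 2 = -1
  -3 + 3 = 0
  0 + 1 = 1
  0 + 2 = 2
  0 + 3 = 3
  1 + 2 = 3
  1 + 3 = 4
  2 + 3 = 5
Collected distinct sums: {-3, -2, -1, 0, 1, 2, 3, 4, 5}
|A +̂ A| = 9
(Reference bound: |A +̂ A| ≥ 2|A| - 3 for |A| ≥ 2, with |A| = 5 giving ≥ 7.)

|A +̂ A| = 9


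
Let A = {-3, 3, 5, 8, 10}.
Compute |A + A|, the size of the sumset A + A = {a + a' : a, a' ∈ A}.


A + A = {a + a' : a, a' ∈ A}; |A| = 5.
General bounds: 2|A| - 1 ≤ |A + A| ≤ |A|(|A|+1)/2, i.e. 9 ≤ |A + A| ≤ 15.
Lower bound 2|A|-1 is attained iff A is an arithmetic progression.
Enumerate sums a + a' for a ≤ a' (symmetric, so this suffices):
a = -3: -3+-3=-6, -3+3=0, -3+5=2, -3+8=5, -3+10=7
a = 3: 3+3=6, 3+5=8, 3+8=11, 3+10=13
a = 5: 5+5=10, 5+8=13, 5+10=15
a = 8: 8+8=16, 8+10=18
a = 10: 10+10=20
Distinct sums: {-6, 0, 2, 5, 6, 7, 8, 10, 11, 13, 15, 16, 18, 20}
|A + A| = 14

|A + A| = 14


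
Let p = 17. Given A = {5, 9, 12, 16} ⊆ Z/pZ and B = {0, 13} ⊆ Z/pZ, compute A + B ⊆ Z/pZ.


Work in Z/17Z: reduce every sum a + b modulo 17.
Enumerate all 8 pairs:
a = 5: 5+0=5, 5+13=1
a = 9: 9+0=9, 9+13=5
a = 12: 12+0=12, 12+13=8
a = 16: 16+0=16, 16+13=12
Distinct residues collected: {1, 5, 8, 9, 12, 16}
|A + B| = 6 (out of 17 total residues).

A + B = {1, 5, 8, 9, 12, 16}


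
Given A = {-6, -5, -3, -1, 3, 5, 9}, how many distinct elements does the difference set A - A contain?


A - A = {a - a' : a, a' ∈ A}; |A| = 7.
Bounds: 2|A|-1 ≤ |A - A| ≤ |A|² - |A| + 1, i.e. 13 ≤ |A - A| ≤ 43.
Note: 0 ∈ A - A always (from a - a). The set is symmetric: if d ∈ A - A then -d ∈ A - A.
Enumerate nonzero differences d = a - a' with a > a' (then include -d):
Positive differences: {1, 2, 3, 4, 5, 6, 8, 9, 10, 11, 12, 14, 15}
Full difference set: {0} ∪ (positive diffs) ∪ (negative diffs).
|A - A| = 1 + 2·13 = 27 (matches direct enumeration: 27).

|A - A| = 27


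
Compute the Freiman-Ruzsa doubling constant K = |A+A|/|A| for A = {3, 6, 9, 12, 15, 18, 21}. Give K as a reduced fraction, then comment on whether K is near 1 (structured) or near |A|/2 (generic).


|A| = 7.
Compute A + A by enumerating all 49 pairs.
A + A = {6, 9, 12, 15, 18, 21, 24, 27, 30, 33, 36, 39, 42}, so |A + A| = 13.
K = |A + A| / |A| = 13/7 (already in lowest terms) ≈ 1.8571.
Reference: AP of size 7 gives K = 13/7 ≈ 1.8571; a fully generic set of size 7 gives K ≈ 4.0000.

|A| = 7, |A + A| = 13, K = 13/7.


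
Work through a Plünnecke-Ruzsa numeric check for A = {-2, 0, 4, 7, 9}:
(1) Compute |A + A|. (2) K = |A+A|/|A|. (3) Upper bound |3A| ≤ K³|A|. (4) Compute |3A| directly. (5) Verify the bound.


|A| = 5.
Step 1: Compute A + A by enumerating all 25 pairs.
A + A = {-4, -2, 0, 2, 4, 5, 7, 8, 9, 11, 13, 14, 16, 18}, so |A + A| = 14.
Step 2: Doubling constant K = |A + A|/|A| = 14/5 = 14/5 ≈ 2.8000.
Step 3: Plünnecke-Ruzsa gives |3A| ≤ K³·|A| = (2.8000)³ · 5 ≈ 109.7600.
Step 4: Compute 3A = A + A + A directly by enumerating all triples (a,b,c) ∈ A³; |3A| = 26.
Step 5: Check 26 ≤ 109.7600? Yes ✓.

K = 14/5, Plünnecke-Ruzsa bound K³|A| ≈ 109.7600, |3A| = 26, inequality holds.


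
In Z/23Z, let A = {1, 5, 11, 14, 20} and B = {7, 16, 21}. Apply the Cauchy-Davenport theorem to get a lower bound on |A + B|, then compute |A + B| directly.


Cauchy-Davenport: |A + B| ≥ min(p, |A| + |B| - 1) for A, B nonempty in Z/pZ.
|A| = 5, |B| = 3, p = 23.
CD lower bound = min(23, 5 + 3 - 1) = min(23, 7) = 7.
Compute A + B mod 23 directly:
a = 1: 1+7=8, 1+16=17, 1+21=22
a = 5: 5+7=12, 5+16=21, 5+21=3
a = 11: 11+7=18, 11+16=4, 11+21=9
a = 14: 14+7=21, 14+16=7, 14+21=12
a = 20: 20+7=4, 20+16=13, 20+21=18
A + B = {3, 4, 7, 8, 9, 12, 13, 17, 18, 21, 22}, so |A + B| = 11.
Verify: 11 ≥ 7? Yes ✓.

CD lower bound = 7, actual |A + B| = 11.


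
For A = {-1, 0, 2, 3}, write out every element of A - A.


A - A = {a - a' : a, a' ∈ A}.
Compute a - a' for each ordered pair (a, a'):
a = -1: -1--1=0, -1-0=-1, -1-2=-3, -1-3=-4
a = 0: 0--1=1, 0-0=0, 0-2=-2, 0-3=-3
a = 2: 2--1=3, 2-0=2, 2-2=0, 2-3=-1
a = 3: 3--1=4, 3-0=3, 3-2=1, 3-3=0
Collecting distinct values (and noting 0 appears from a-a):
A - A = {-4, -3, -2, -1, 0, 1, 2, 3, 4}
|A - A| = 9

A - A = {-4, -3, -2, -1, 0, 1, 2, 3, 4}


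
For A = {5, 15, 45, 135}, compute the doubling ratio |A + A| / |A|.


|A| = 4.
Compute A + A by enumerating all 16 pairs.
A + A = {10, 20, 30, 50, 60, 90, 140, 150, 180, 270}, so |A + A| = 10.
K = |A + A| / |A| = 10/4 = 5/2 ≈ 2.5000.
Reference: AP of size 4 gives K = 7/4 ≈ 1.7500; a fully generic set of size 4 gives K ≈ 2.5000.

|A| = 4, |A + A| = 10, K = 10/4 = 5/2.


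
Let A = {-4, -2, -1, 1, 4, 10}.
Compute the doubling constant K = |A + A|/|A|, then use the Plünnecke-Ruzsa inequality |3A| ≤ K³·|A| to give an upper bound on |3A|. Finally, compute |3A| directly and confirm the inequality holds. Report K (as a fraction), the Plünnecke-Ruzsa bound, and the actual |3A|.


|A| = 6.
Step 1: Compute A + A by enumerating all 36 pairs.
A + A = {-8, -6, -5, -4, -3, -2, -1, 0, 2, 3, 5, 6, 8, 9, 11, 14, 20}, so |A + A| = 17.
Step 2: Doubling constant K = |A + A|/|A| = 17/6 = 17/6 ≈ 2.8333.
Step 3: Plünnecke-Ruzsa gives |3A| ≤ K³·|A| = (2.8333)³ · 6 ≈ 136.4722.
Step 4: Compute 3A = A + A + A directly by enumerating all triples (a,b,c) ∈ A³; |3A| = 31.
Step 5: Check 31 ≤ 136.4722? Yes ✓.

K = 17/6, Plünnecke-Ruzsa bound K³|A| ≈ 136.4722, |3A| = 31, inequality holds.


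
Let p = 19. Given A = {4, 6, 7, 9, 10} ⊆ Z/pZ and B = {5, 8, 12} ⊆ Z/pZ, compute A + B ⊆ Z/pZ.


Work in Z/19Z: reduce every sum a + b modulo 19.
Enumerate all 15 pairs:
a = 4: 4+5=9, 4+8=12, 4+12=16
a = 6: 6+5=11, 6+8=14, 6+12=18
a = 7: 7+5=12, 7+8=15, 7+12=0
a = 9: 9+5=14, 9+8=17, 9+12=2
a = 10: 10+5=15, 10+8=18, 10+12=3
Distinct residues collected: {0, 2, 3, 9, 11, 12, 14, 15, 16, 17, 18}
|A + B| = 11 (out of 19 total residues).

A + B = {0, 2, 3, 9, 11, 12, 14, 15, 16, 17, 18}


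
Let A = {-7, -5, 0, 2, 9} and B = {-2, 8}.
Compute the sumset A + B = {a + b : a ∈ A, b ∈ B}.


A + B = {a + b : a ∈ A, b ∈ B}.
Enumerate all |A|·|B| = 5·2 = 10 pairs (a, b) and collect distinct sums.
a = -7: -7+-2=-9, -7+8=1
a = -5: -5+-2=-7, -5+8=3
a = 0: 0+-2=-2, 0+8=8
a = 2: 2+-2=0, 2+8=10
a = 9: 9+-2=7, 9+8=17
Collecting distinct sums: A + B = {-9, -7, -2, 0, 1, 3, 7, 8, 10, 17}
|A + B| = 10

A + B = {-9, -7, -2, 0, 1, 3, 7, 8, 10, 17}
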